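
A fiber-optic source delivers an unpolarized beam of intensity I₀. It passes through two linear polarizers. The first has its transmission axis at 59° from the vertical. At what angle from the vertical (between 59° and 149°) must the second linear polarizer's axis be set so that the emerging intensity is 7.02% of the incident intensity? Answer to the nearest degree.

Unpolarized light through the first polarizer → I₁ = ½ I₀, now polarized at 59°.
Need I₂/I₀ = 0.0702, so cos²(θ − 59°) = 0.0702 / 0.5 = 0.1404.
θ − 59° = arccos(√0.1404) = 68.0°, giving θ ≈ 59 + 68.0 = 127.0°.

θ ≈ 127°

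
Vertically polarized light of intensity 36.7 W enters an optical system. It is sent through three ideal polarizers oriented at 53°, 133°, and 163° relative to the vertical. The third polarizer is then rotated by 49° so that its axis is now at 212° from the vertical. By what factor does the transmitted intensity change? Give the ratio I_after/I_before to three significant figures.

Before rotation:
I₁ = I₀ cos²(53° − 0°) = I₀ cos²(53°) = 0.3622 I₀.
I₂ = I₁ cos²(133° − 53°) = 0.3622 I₀ · cos²(80°) = 0.01092 I₀.
I₃ = I₂ cos²(163° − 133°) = 0.01092 I₀ · cos²(30°) = 0.008191 I₀.
After rotation:
I₁ = I₀ cos²(53° − 0°) = I₀ cos²(53°) = 0.3622 I₀.
I₂ = I₁ cos²(133° − 53°) = 0.3622 I₀ · cos²(80°) = 0.01092 I₀.
I₃ = I₂ cos²(212° − 133°) = 0.01092 I₀ · cos²(79°) = 0.0003976 I₀.
Ratio = 0.0003976 / 0.008191 = 0.04854.

I_new/I_old ≈ 0.0485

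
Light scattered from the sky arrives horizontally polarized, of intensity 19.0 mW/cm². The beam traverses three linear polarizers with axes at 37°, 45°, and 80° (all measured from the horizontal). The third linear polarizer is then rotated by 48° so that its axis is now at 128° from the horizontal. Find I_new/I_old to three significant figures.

Before rotation:
I₁ = I₀ cos²(37° − 0°) = I₀ cos²(37°) = 0.6378 I₀.
I₂ = I₁ cos²(45° − 37°) = 0.6378 I₀ · cos²(8°) = 0.6255 I₀.
I₃ = I₂ cos²(80° − 45°) = 0.6255 I₀ · cos²(35°) = 0.4197 I₀.
After rotation:
I₁ = I₀ cos²(37° − 0°) = I₀ cos²(37°) = 0.6378 I₀.
I₂ = I₁ cos²(45° − 37°) = 0.6378 I₀ · cos²(8°) = 0.6255 I₀.
I₃ = I₂ cos²(128° − 45°) = 0.6255 I₀ · cos²(83°) = 0.009289 I₀.
Ratio = 0.009289 / 0.4197 = 0.02213.

I_new/I_old ≈ 0.0221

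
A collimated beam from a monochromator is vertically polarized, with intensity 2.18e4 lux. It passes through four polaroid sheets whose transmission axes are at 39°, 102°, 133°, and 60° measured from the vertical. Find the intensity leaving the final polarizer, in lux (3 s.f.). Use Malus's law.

I ≈ 170 lux

By Malus's law, I₁ = 2.18e4 lux · cos²(39°) = 1.317e+04 lux.
I₂ = I₁ · cos²(63°) = 1.317e+04 · 0.2061 = 2714 lux.
I₃ = I₂ · cos²(31°) = 2714 · 0.7347 = 1994 lux.
I₄ = I₃ · cos²(73°) = 1994 · 0.08548 = 170.4 lux.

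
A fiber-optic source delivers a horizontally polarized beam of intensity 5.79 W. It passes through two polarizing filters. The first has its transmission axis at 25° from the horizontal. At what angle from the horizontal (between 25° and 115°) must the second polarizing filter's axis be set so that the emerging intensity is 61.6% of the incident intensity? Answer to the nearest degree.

I₁ = I₀ cos²(25° − 0°) = I₀ cos²(25°) = 0.8214 I₀.
Need I₂/I₀ = 0.616, so cos²(θ − 25°) = 0.616 / 0.8214 = 0.7499.
θ − 25° = arccos(√0.7499) = 30.0°, giving θ ≈ 25 + 30.0 = 55.0°.

θ ≈ 55°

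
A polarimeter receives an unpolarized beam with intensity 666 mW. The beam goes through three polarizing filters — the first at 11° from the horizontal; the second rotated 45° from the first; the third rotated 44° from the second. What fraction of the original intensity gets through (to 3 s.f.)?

I/I₀ ≈ 0.129

Unpolarized light through the first polarizer → I₁ = 666 mW/2 = 333 mW, polarized at 11°.
I₂ = I₁ · cos²(45°) = 333 · 0.5 = 166.5 mW.
I₃ = I₂ · cos²(44°) = 166.5 · 0.5174 = 86.16 mW.
Transmitted fraction = 0.1294.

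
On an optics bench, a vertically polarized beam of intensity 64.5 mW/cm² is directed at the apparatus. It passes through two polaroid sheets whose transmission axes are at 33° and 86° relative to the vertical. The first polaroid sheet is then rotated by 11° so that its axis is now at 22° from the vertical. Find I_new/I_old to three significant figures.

I_new/I_old ≈ 0.648

Before rotation:
I₁ = I₀ cos²(33° − 0°) = I₀ cos²(33°) = 0.7034 I₀.
I₂ = I₁ cos²(86° − 33°) = 0.7034 I₀ · cos²(53°) = 0.2547 I₀.
After rotation:
I₁ = I₀ cos²(22° − 0°) = I₀ cos²(22°) = 0.8597 I₀.
I₂ = I₁ cos²(86° − 22°) = 0.8597 I₀ · cos²(64°) = 0.1652 I₀.
Ratio = 0.1652 / 0.2547 = 0.6485.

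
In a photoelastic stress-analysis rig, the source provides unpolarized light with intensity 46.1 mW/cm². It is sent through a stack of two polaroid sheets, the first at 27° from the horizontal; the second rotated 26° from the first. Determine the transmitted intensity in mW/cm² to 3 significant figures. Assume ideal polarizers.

Unpolarized light through the first polarizer → I₁ = 46.1 mW/cm²/2 = 23.05 mW/cm², polarized at 27°.
I₂ = I₁ · cos²(26°) = 23.05 · 0.8078 = 18.62 mW/cm².

I ≈ 18.6 mW/cm²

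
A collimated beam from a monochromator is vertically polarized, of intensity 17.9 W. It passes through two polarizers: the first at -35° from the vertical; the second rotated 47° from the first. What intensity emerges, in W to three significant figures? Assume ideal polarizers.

I ≈ 5.59 W

I₁ = 17.9 W · cos²(35°) = 12.01 W.
I₂ = I₁ · cos²(47°) = 12.01 · 0.4651 = 5.587 W.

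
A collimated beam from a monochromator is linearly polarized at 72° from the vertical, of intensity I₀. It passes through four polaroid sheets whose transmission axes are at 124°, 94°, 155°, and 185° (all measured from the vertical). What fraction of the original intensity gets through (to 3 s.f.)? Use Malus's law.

≈ 0.0501 I₀

By Malus's law, I₁ = I₀ cos²(124° − 72°) = I₀ cos²(52°) = 0.379 I₀.
I₂ = I₁ cos²(94° − 124°) = 0.379 I₀ · cos²(30°) = 0.2843 I₀.
I₃ = I₂ cos²(155° − 94°) = 0.2843 I₀ · cos²(61°) = 0.06682 I₀.
I₄ = I₃ cos²(185° − 155°) = 0.06682 I₀ · cos²(30°) = 0.05011 I₀.
Transmitted fraction = 0.05011.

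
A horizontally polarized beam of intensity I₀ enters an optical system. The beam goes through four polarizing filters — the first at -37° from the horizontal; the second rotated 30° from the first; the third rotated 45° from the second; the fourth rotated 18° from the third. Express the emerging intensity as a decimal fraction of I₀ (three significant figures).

≈ 0.216 I₀

I₁ = I₀ cos²(-37° − 0°) = I₀ cos²(37°) = 0.6378 I₀.
I₂ = I₁ cos²(30°) = 0.6378 · 0.75 I₀ = 0.4784 I₀.
I₃ = I₂ cos²(45°) = 0.4784 · 0.5 I₀ = 0.2392 I₀.
I₄ = I₃ cos²(18°) = 0.2392 · 0.9045 I₀ = 0.2163 I₀.
Transmitted fraction = 0.2163.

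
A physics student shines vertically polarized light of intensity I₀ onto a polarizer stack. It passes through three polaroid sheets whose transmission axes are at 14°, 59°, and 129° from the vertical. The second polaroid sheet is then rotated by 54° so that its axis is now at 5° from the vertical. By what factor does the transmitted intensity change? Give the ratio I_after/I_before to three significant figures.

Before rotation:
I₁ = I₀ cos²(14° − 0°) = I₀ cos²(14°) = 0.9415 I₀.
I₂ = I₁ cos²(59° − 14°) = 0.9415 I₀ · cos²(45°) = 0.4707 I₀.
I₃ = I₂ cos²(129° − 59°) = 0.4707 I₀ · cos²(70°) = 0.05507 I₀.
After rotation:
I₁ = I₀ cos²(14° − 0°) = I₀ cos²(14°) = 0.9415 I₀.
I₂ = I₁ cos²(5° − 14°) = 0.9415 I₀ · cos²(9°) = 0.9184 I₀.
Angle between axes 2 and 3: 56°. I₃ = 0.9184 I₀ · cos²(56°) = 0.2872 I₀.
Ratio = 0.2872 / 0.05507 = 5.215.

I_new/I_old ≈ 5.22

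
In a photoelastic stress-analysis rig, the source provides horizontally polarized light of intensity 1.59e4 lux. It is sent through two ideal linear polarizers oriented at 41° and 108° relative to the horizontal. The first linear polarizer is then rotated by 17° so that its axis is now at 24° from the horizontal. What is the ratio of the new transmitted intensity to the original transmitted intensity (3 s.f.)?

Before rotation:
By Malus's law, I₁ = I₀ cos²(41° − 0°) = I₀ cos²(41°) = 0.5696 I₀.
I₂ = I₁ cos²(108° − 41°) = 0.5696 I₀ · cos²(67°) = 0.08696 I₀.
After rotation:
I₁ = I₀ cos²(24° − 0°) = I₀ cos²(24°) = 0.8346 I₀.
I₂ = I₁ cos²(108° − 24°) = 0.8346 I₀ · cos²(84°) = 0.009119 I₀.
Ratio = 0.009119 / 0.08696 = 0.1049.

I_new/I_old ≈ 0.105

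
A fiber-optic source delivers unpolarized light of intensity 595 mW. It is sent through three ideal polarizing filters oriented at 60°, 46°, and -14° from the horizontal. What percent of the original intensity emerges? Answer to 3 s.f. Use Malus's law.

Unpolarized light through the first polarizer → I₁ = 595 mW/2 = 297.5 mW, polarized at 60°.
I₂ = I₁ · cos²(14°) = 297.5 · 0.9415 = 280.1 mW.
I₃ = I₂ · cos²(60°) = 280.1 · 0.25 = 70.02 mW.
That is 11.77% of the incident intensity.

≈ 11.8%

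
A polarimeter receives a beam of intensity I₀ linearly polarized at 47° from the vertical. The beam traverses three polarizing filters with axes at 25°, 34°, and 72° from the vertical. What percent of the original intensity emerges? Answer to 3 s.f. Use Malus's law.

≈ 52.1%

By Malus's law, I₁ = I₀ cos²(25° − 47°) = I₀ cos²(22°) = 0.8597 I₀.
I₂ = I₁ cos²(34° − 25°) = 0.8597 I₀ · cos²(9°) = 0.8386 I₀.
I₃ = I₂ cos²(72° − 34°) = 0.8386 I₀ · cos²(38°) = 0.5208 I₀.
That is 52.08% of the incident intensity.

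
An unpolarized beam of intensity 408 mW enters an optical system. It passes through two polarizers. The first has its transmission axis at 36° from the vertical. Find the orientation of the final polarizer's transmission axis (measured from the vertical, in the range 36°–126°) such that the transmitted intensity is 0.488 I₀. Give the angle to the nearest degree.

θ ≈ 45°

Unpolarized light through the first polarizer → I₁ = ½ I₀, now polarized at 36°.
Need I₂/I₀ = 0.488, so cos²(θ − 36°) = 0.488 / 0.5 = 0.976.
θ − 36° = arccos(√0.976) = 8.9°, giving θ ≈ 36 + 8.9 = 44.9°.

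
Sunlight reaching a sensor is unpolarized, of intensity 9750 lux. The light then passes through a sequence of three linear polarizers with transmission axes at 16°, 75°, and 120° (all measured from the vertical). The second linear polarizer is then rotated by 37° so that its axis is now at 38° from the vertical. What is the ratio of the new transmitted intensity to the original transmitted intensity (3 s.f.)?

Before rotation:
Unpolarized light through the first polarizer → I₁ = ½ I₀, now polarized at 16°.
I₂ = I₁ cos²(75° − 16°) = 0.5 I₀ · cos²(59°) = 0.1326 I₀.
I₃ = I₂ cos²(120° − 75°) = 0.1326 I₀ · cos²(45°) = 0.06632 I₀.
After rotation:
Unpolarized light through the first polarizer → I₁ = ½ I₀, now polarized at 16°.
I₂ = I₁ cos²(38° − 16°) = 0.5 I₀ · cos²(22°) = 0.4298 I₀.
I₃ = I₂ cos²(120° − 38°) = 0.4298 I₀ · cos²(82°) = 0.008326 I₀.
Ratio = 0.008326 / 0.06632 = 0.1255.

I_new/I_old ≈ 0.126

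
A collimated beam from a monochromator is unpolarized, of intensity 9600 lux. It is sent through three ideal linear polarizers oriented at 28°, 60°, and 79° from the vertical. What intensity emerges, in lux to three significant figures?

Unpolarized light through the first polarizer → I₁ = 9600 lux/2 = 4800 lux, polarized at 28°.
I₂ = I₁ · cos²(32°) = 4800 · 0.7192 = 3452 lux.
I₃ = I₂ · cos²(19°) = 3452 · 0.894 = 3086 lux.

I ≈ 3090 lux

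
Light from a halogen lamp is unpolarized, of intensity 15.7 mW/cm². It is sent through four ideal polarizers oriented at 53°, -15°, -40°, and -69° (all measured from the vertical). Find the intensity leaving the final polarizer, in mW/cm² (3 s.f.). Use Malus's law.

Unpolarized light through the first polarizer → I₁ = 15.7 mW/cm²/2 = 7.85 mW/cm², polarized at 53°.
I₂ = I₁ · cos²(68°) = 7.85 · 0.1403 = 1.102 mW/cm².
I₃ = I₂ · cos²(25°) = 1.102 · 0.8214 = 0.9048 mW/cm².
I₄ = I₃ · cos²(29°) = 0.9048 · 0.765 = 0.6922 mW/cm².

I ≈ 0.692 mW/cm²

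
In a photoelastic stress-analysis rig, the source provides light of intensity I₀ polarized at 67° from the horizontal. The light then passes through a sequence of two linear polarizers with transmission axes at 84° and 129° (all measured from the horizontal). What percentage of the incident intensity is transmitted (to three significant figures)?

By Malus's law, I₁ = I₀ cos²(84° − 67°) = I₀ cos²(17°) = 0.9145 I₀.
I₂ = I₁ cos²(129° − 84°) = 0.9145 I₀ · cos²(45°) = 0.4573 I₀.
That is 45.73% of the incident intensity.

≈ 45.7%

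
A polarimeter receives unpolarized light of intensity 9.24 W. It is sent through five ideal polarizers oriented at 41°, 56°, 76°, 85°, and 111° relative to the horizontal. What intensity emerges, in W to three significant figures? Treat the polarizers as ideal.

I ≈ 3.00 W

Unpolarized light through the first polarizer → I₁ = 9.24 W/2 = 4.62 W, polarized at 41°.
I₂ = I₁ · cos²(15°) = 4.62 · 0.933 = 4.311 W.
I₃ = I₂ · cos²(20°) = 4.311 · 0.883 = 3.806 W.
I₄ = I₃ · cos²(9°) = 3.806 · 0.9755 = 3.713 W.
I₅ = I₄ · cos²(26°) = 3.713 · 0.8078 = 3 W.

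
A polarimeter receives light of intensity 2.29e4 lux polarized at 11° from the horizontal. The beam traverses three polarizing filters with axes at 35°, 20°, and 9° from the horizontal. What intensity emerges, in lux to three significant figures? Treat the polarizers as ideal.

I ≈ 1.72e4 lux

I₁ = 2.29e4 lux · cos²(24°) = 1.911e+04 lux.
I₂ = I₁ · cos²(15°) = 1.911e+04 · 0.933 = 1.783e+04 lux.
I₃ = I₂ · cos²(11°) = 1.783e+04 · 0.9636 = 1.718e+04 lux.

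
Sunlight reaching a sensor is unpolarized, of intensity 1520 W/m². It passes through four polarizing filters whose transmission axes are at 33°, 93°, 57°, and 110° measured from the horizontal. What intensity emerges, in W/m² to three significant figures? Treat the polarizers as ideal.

I ≈ 45.0 W/m²

Unpolarized light through the first polarizer → I₁ = 1520 W/m²/2 = 760 W/m², polarized at 33°.
I₂ = I₁ · cos²(60°) = 760 · 0.25 = 190 W/m².
I₃ = I₂ · cos²(36°) = 190 · 0.6545 = 124.4 W/m².
I₄ = I₃ · cos²(53°) = 124.4 · 0.3622 = 45.04 W/m².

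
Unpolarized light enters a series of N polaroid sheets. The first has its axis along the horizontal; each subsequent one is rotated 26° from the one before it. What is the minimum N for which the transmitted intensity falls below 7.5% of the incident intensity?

N = 10

First polarizer halves the unpolarized light: factor 1/2.
Each further stage multiplies by cos²(26°) = 0.8078.
After N polarizers: T = 0.5·0.8078^(N−1). Require T < 0.075 ⇒ N−1 > ln(0.075/0.5)/ln(0.8078) = 8.89, so N−1 ≥ 9 and N = 10.
Check: N=10 gives T = 0.07326 < 0.075; N=9 gives T = 0.09068.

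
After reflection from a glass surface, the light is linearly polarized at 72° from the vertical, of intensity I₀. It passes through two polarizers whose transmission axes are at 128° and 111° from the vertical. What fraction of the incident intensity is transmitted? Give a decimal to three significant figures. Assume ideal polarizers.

≈ 0.286 I₀

By Malus's law, I₁ = I₀ cos²(128° − 72°) = I₀ cos²(56°) = 0.3127 I₀.
I₂ = I₁ cos²(111° − 128°) = 0.3127 I₀ · cos²(17°) = 0.286 I₀.
Transmitted fraction = 0.286.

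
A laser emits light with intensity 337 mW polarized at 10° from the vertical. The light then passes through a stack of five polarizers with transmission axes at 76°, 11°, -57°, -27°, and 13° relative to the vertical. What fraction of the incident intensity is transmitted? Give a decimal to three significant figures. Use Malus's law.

I/I₀ ≈ 0.00182

By Malus's law, I₁ = 337 mW · cos²(66°) = 55.75 mW.
I₂ = I₁ · cos²(65°) = 55.75 · 0.1786 = 9.958 mW.
I₃ = I₂ · cos²(68°) = 9.958 · 0.1403 = 1.397 mW.
I₄ = I₃ · cos²(30°) = 1.397 · 0.75 = 1.048 mW.
I₅ = I₄ · cos²(40°) = 1.048 · 0.5868 = 0.615 mW.
Transmitted fraction = 0.001825.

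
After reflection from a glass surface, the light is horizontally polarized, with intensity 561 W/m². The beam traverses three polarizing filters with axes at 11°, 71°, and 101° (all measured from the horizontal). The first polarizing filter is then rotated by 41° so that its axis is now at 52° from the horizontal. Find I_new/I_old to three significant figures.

Before rotation:
By Malus's law, I₁ = I₀ cos²(11° − 0°) = I₀ cos²(11°) = 0.9636 I₀.
I₂ = I₁ cos²(71° − 11°) = 0.9636 I₀ · cos²(60°) = 0.2409 I₀.
I₃ = I₂ cos²(101° − 71°) = 0.2409 I₀ · cos²(30°) = 0.1807 I₀.
After rotation:
I₁ = I₀ cos²(52° − 0°) = I₀ cos²(52°) = 0.379 I₀.
I₂ = I₁ cos²(71° − 52°) = 0.379 I₀ · cos²(19°) = 0.3389 I₀.
I₃ = I₂ cos²(101° − 71°) = 0.3389 I₀ · cos²(30°) = 0.2541 I₀.
Ratio = 0.2541 / 0.1807 = 1.407.

I_new/I_old ≈ 1.41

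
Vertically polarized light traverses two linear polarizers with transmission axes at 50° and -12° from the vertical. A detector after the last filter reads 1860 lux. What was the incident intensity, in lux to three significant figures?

I₀ ≈ 2.04e4 lux

I₁ = I₀ cos²(50° − 0°) = I₀ cos²(50°) = 0.4132 I₀.
I₂ = I₁ cos²(-12° − 50°) = 0.4132 I₀ · cos²(62°) = 0.09107 I₀.
So 1860 lux = 0.09107 I₀, giving I₀ = 1860/0.09107 = 2.042e+04 lux.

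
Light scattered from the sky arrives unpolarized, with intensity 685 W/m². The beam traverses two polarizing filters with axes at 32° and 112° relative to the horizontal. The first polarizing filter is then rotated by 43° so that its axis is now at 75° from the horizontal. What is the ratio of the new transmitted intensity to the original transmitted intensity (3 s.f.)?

I_new/I_old ≈ 21.2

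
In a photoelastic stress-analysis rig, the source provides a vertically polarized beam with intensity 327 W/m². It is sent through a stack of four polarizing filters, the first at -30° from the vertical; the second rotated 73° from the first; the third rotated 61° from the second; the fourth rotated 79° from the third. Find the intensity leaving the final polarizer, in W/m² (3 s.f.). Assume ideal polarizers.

I ≈ 0.179 W/m²

I₁ = 327 W/m² · cos²(30°) = 245.3 W/m².
I₂ = I₁ · cos²(73°) = 245.3 · 0.08548 = 20.96 W/m².
I₃ = I₂ · cos²(61°) = 20.96 · 0.235 = 4.927 W/m².
I₄ = I₃ · cos²(79°) = 4.927 · 0.03641 = 0.1794 W/m².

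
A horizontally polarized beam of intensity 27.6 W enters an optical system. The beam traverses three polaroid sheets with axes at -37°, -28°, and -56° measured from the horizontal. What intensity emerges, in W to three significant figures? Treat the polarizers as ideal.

I ≈ 13.4 W

I₁ = 27.6 W · cos²(37°) = 17.6 W.
I₂ = I₁ · cos²(9°) = 17.6 · 0.9755 = 17.17 W.
I₃ = I₂ · cos²(28°) = 17.17 · 0.7796 = 13.39 W.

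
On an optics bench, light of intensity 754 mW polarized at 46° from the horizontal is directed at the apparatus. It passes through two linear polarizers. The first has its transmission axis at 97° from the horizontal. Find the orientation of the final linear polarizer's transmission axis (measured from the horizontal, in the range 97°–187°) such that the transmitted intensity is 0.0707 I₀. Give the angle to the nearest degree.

By Malus's law, I₁ = I₀ cos²(97° − 46°) = I₀ cos²(51°) = 0.396 I₀.
Need I₂/I₀ = 0.0707, so cos²(θ − 97°) = 0.0707 / 0.396 = 0.1785.
θ − 97° = arccos(√0.1785) = 65.0°, giving θ ≈ 97 + 65.0 = 162.0°.

θ ≈ 162°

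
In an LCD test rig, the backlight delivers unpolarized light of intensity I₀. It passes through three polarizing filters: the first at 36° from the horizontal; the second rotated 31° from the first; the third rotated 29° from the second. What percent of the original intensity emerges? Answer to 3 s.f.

Unpolarized light through the first polarizer → I₁ = ½ I₀, now polarized at 36°.
I₂ = I₁ cos²(31°) = 0.5 · 0.7347 I₀ = 0.3674 I₀.
I₃ = I₂ cos²(29°) = 0.3674 · 0.765 I₀ = 0.281 I₀.
That is 28.1% of the incident intensity.

≈ 28.1%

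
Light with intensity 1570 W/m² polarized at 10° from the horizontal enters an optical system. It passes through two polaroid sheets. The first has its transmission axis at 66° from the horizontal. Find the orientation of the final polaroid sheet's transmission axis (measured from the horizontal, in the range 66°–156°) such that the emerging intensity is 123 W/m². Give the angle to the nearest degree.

I₁ = I₀ cos²(66° − 10°) = I₀ cos²(56°) = 0.3127 I₀.
Target fraction: 123 / 1570 W/m² = 0.07834 of I₀.
Need I₂/I₀ = 0.07834, so cos²(θ − 66°) = 0.07834 / 0.3127 = 0.2505.
θ − 66° = arccos(√0.2505) = 60.0°, giving θ ≈ 66 + 60.0 = 126.0°.

θ ≈ 126°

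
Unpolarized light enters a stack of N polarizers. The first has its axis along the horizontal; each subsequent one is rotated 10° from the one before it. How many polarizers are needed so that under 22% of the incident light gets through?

First polarizer halves the unpolarized light: factor 1/2.
Each further stage multiplies by cos²(10°) = 0.9698.
After N polarizers: T = 0.5·0.9698^(N−1). Require T < 0.22 ⇒ N−1 > ln(0.22/0.5)/ln(0.9698) = 26.81, so N−1 ≥ 27 and N = 28.
Check: N=28 gives T = 0.2188 < 0.22; N=27 gives T = 0.2256.

N = 28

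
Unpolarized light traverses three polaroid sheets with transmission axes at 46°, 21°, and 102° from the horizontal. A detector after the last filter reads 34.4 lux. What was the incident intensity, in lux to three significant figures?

I₀ ≈ 3420 lux

Unpolarized light through the first polarizer → I₁ = ½ I₀, now polarized at 46°.
I₂ = I₁ cos²(21° − 46°) = 0.5 I₀ · cos²(25°) = 0.4107 I₀.
I₃ = I₂ cos²(102° − 21°) = 0.4107 I₀ · cos²(81°) = 0.01005 I₀.
So 34.4 lux = 0.01005 I₀, giving I₀ = 34.4/0.01005 = 3423 lux.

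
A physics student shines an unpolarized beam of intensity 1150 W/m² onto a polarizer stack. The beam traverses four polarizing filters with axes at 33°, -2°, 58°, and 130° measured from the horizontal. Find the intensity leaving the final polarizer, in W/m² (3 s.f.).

I ≈ 9.21 W/m²

Unpolarized light through the first polarizer → I₁ = 1150 W/m²/2 = 575 W/m², polarized at 33°.
I₂ = I₁ · cos²(35°) = 575 · 0.671 = 385.8 W/m².
I₃ = I₂ · cos²(60°) = 385.8 · 0.25 = 96.46 W/m².
I₄ = I₃ · cos²(72°) = 96.46 · 0.09549 = 9.211 W/m².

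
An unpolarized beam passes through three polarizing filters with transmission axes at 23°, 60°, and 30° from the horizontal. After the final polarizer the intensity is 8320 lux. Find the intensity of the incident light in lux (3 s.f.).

I₀ ≈ 3.48e4 lux

Unpolarized light through the first polarizer → I₁ = ½ I₀, now polarized at 23°.
I₂ = I₁ cos²(60° − 23°) = 0.5 I₀ · cos²(37°) = 0.3189 I₀.
I₃ = I₂ cos²(30° − 60°) = 0.3189 I₀ · cos²(30°) = 0.2392 I₀.
So 8320 lux = 0.2392 I₀, giving I₀ = 8320/0.2392 = 3.479e+04 lux.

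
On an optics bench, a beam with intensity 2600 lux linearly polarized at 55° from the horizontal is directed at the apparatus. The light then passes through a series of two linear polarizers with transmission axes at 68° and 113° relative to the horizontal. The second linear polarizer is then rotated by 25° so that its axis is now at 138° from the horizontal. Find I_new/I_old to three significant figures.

I_new/I_old ≈ 0.234

Before rotation:
I₁ = I₀ cos²(68° − 55°) = I₀ cos²(13°) = 0.9494 I₀.
I₂ = I₁ cos²(113° − 68°) = 0.9494 I₀ · cos²(45°) = 0.4747 I₀.
After rotation:
I₁ = I₀ cos²(68° − 55°) = I₀ cos²(13°) = 0.9494 I₀.
I₂ = I₁ cos²(138° − 68°) = 0.9494 I₀ · cos²(70°) = 0.1111 I₀.
Ratio = 0.1111 / 0.4747 = 0.234.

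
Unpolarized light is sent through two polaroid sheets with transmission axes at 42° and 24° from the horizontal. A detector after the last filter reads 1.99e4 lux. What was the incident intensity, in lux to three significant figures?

Unpolarized light through the first polarizer → I₁ = ½ I₀, now polarized at 42°.
I₂ = I₁ cos²(24° − 42°) = 0.5 I₀ · cos²(18°) = 0.4523 I₀.
So 1.99e4 lux = 0.4523 I₀, giving I₀ = 1.99e4/0.4523 = 4.4e+04 lux.

I₀ ≈ 4.40e4 lux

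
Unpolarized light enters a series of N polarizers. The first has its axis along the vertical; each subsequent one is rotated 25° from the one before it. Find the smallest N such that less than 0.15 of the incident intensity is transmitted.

First polarizer halves the unpolarized light: factor 1/2.
Each further stage multiplies by cos²(25°) = 0.8214.
After N polarizers: T = 0.5·0.8214^(N−1). Require T < 0.15 ⇒ N−1 > ln(0.15/0.5)/ln(0.8214) = 6.12, so N−1 ≥ 7 and N = 8.
Check: N=8 gives T = 0.1261 < 0.15; N=7 gives T = 0.1536.

N = 8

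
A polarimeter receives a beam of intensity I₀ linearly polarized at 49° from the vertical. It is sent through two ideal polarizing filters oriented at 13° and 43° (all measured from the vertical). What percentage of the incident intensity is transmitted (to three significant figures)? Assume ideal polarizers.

I₁ = I₀ cos²(13° − 49°) = I₀ cos²(36°) = 0.6545 I₀.
I₂ = I₁ cos²(43° − 13°) = 0.6545 I₀ · cos²(30°) = 0.4909 I₀.
That is 49.09% of the incident intensity.

≈ 49.1%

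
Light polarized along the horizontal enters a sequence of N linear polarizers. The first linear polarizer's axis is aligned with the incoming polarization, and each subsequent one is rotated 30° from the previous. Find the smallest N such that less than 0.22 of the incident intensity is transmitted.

N = 7

First polarizer is aligned with the polarization: full transmission.
Each further stage multiplies by cos²(30°) = 0.75.
After N polarizers: T = 0.75^(N−1). Require T < 0.22 ⇒ N−1 > ln(0.22)/ln(0.75) = 5.26, so N−1 ≥ 6 and N = 7.
Check: N=7 gives T = 0.178 < 0.22; N=6 gives T = 0.2373.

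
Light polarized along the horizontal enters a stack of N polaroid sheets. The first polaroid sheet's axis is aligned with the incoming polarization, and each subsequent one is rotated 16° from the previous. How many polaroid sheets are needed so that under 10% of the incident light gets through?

N = 31

First polarizer is aligned with the polarization: full transmission.
Each further stage multiplies by cos²(16°) = 0.924.
After N polarizers: T = 0.924^(N−1). Require T < 0.10 ⇒ N−1 > ln(0.10)/ln(0.924) = 29.14, so N−1 ≥ 30 and N = 31.
Check: N=31 gives T = 0.09343 < 0.10; N=30 gives T = 0.1011.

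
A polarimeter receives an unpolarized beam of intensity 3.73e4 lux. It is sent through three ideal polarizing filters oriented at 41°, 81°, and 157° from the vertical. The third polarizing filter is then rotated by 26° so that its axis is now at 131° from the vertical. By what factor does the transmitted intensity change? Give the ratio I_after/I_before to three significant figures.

Before rotation:
Unpolarized light through the first polarizer → I₁ = ½ I₀, now polarized at 41°.
I₂ = I₁ cos²(81° − 41°) = 0.5 I₀ · cos²(40°) = 0.2934 I₀.
I₃ = I₂ cos²(157° − 81°) = 0.2934 I₀ · cos²(76°) = 0.01717 I₀.
After rotation:
Unpolarized light through the first polarizer → I₁ = ½ I₀, now polarized at 41°.
I₂ = I₁ cos²(81° − 41°) = 0.5 I₀ · cos²(40°) = 0.2934 I₀.
I₃ = I₂ cos²(131° − 81°) = 0.2934 I₀ · cos²(50°) = 0.1212 I₀.
Ratio = 0.1212 / 0.01717 = 7.06.

I_new/I_old ≈ 7.06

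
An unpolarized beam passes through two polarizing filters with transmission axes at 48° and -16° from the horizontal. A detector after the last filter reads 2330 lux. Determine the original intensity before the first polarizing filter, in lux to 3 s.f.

I₀ ≈ 2.42e4 lux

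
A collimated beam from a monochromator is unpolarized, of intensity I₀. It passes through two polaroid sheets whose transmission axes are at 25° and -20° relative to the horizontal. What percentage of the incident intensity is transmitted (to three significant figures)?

Unpolarized light through the first polarizer → I₁ = ½ I₀, now polarized at 25°.
I₂ = I₁ cos²(-20° − 25°) = 0.5 I₀ · cos²(45°) = 0.25 I₀.
That is 25% of the incident intensity.

≈ 25.0%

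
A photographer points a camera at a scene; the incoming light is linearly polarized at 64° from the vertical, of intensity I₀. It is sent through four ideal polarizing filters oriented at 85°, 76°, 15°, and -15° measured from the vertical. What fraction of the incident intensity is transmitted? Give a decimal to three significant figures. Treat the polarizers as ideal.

≈ 0.150 I₀

I₁ = I₀ cos²(85° − 64°) = I₀ cos²(21°) = 0.8716 I₀.
I₂ = I₁ cos²(76° − 85°) = 0.8716 I₀ · cos²(9°) = 0.8502 I₀.
I₃ = I₂ cos²(15° − 76°) = 0.8502 I₀ · cos²(61°) = 0.1998 I₀.
I₄ = I₃ cos²(-15° − 15°) = 0.1998 I₀ · cos²(30°) = 0.1499 I₀.
Transmitted fraction = 0.1499.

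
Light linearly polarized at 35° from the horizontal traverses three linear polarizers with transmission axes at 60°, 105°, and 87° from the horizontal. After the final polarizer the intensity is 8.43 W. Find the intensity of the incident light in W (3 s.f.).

I₀ ≈ 22.7 W

By Malus's law, I₁ = I₀ cos²(60° − 35°) = I₀ cos²(25°) = 0.8214 I₀.
I₂ = I₁ cos²(105° − 60°) = 0.8214 I₀ · cos²(45°) = 0.4107 I₀.
I₃ = I₂ cos²(87° − 105°) = 0.4107 I₀ · cos²(18°) = 0.3715 I₀.
So 8.43 W = 0.3715 I₀, giving I₀ = 8.43/0.3715 = 22.69 W.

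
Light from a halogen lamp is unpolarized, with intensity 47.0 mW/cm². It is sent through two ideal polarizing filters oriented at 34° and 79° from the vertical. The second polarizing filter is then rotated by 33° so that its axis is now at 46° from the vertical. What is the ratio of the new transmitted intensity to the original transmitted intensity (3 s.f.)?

I_new/I_old ≈ 1.91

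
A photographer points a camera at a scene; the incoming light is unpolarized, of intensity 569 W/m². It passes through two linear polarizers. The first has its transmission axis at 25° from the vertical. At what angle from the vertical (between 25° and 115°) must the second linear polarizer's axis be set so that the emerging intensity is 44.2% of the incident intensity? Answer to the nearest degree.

Unpolarized light through the first polarizer → I₁ = ½ I₀, now polarized at 25°.
Need I₂/I₀ = 0.442, so cos²(θ − 25°) = 0.442 / 0.5 = 0.884.
θ − 25° = arccos(√0.884) = 19.9°, giving θ ≈ 25 + 19.9 = 44.9°.

θ ≈ 45°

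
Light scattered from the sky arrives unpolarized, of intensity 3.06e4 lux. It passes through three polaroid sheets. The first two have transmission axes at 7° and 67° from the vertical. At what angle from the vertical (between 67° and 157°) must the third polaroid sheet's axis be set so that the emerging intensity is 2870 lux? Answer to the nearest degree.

θ ≈ 97°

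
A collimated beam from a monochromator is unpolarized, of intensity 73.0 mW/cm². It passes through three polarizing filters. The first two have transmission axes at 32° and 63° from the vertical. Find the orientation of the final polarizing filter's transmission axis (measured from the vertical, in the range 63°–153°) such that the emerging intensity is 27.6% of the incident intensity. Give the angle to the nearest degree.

θ ≈ 93°

Unpolarized light through the first polarizer → I₁ = ½ I₀, now polarized at 32°.
I₂ = I₁ cos²(63° − 32°) = 0.5 I₀ · cos²(31°) = 0.3674 I₀.
Need I₃/I₀ = 0.276, so cos²(θ − 63°) = 0.276 / 0.3674 = 0.7513.
θ − 63° = arccos(√0.7513) = 29.9°, giving θ ≈ 63 + 29.9 = 92.9°.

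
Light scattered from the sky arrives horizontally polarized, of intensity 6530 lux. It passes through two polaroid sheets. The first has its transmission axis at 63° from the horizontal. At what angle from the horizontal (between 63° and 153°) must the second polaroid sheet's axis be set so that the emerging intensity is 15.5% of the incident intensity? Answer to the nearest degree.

I₁ = I₀ cos²(63° − 0°) = I₀ cos²(63°) = 0.2061 I₀.
Need I₂/I₀ = 0.155, so cos²(θ − 63°) = 0.155 / 0.2061 = 0.752.
θ − 63° = arccos(√0.752) = 29.9°, giving θ ≈ 63 + 29.9 = 92.9°.

θ ≈ 93°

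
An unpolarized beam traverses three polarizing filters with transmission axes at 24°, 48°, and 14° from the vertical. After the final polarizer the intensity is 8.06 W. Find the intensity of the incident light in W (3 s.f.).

Unpolarized light through the first polarizer → I₁ = ½ I₀, now polarized at 24°.
I₂ = I₁ cos²(48° − 24°) = 0.5 I₀ · cos²(24°) = 0.4173 I₀.
I₃ = I₂ cos²(14° − 48°) = 0.4173 I₀ · cos²(34°) = 0.2868 I₀.
So 8.06 W = 0.2868 I₀, giving I₀ = 8.06/0.2868 = 28.1 W.

I₀ ≈ 28.1 W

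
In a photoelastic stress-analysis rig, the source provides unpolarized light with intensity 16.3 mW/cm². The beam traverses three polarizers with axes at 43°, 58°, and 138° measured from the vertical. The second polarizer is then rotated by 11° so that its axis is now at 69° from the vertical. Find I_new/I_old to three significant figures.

Before rotation:
Unpolarized light through the first polarizer → I₁ = ½ I₀, now polarized at 43°.
I₂ = I₁ cos²(58° − 43°) = 0.5 I₀ · cos²(15°) = 0.4665 I₀.
I₃ = I₂ cos²(138° − 58°) = 0.4665 I₀ · cos²(80°) = 0.01407 I₀.
After rotation:
Unpolarized light through the first polarizer → I₁ = ½ I₀, now polarized at 43°.
I₂ = I₁ cos²(69° − 43°) = 0.5 I₀ · cos²(26°) = 0.4039 I₀.
I₃ = I₂ cos²(138° − 69°) = 0.4039 I₀ · cos²(69°) = 0.05187 I₀.
Ratio = 0.05187 / 0.01407 = 3.688.

I_new/I_old ≈ 3.69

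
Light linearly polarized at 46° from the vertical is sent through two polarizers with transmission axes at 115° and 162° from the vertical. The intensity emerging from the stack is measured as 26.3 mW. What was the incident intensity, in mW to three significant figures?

I₀ ≈ 440 mW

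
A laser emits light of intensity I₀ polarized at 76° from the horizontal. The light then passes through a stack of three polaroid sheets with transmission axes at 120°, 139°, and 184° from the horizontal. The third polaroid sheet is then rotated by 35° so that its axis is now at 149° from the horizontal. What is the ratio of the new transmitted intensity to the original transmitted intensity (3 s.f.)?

Before rotation:
I₁ = I₀ cos²(120° − 76°) = I₀ cos²(44°) = 0.5174 I₀.
I₂ = I₁ cos²(139° − 120°) = 0.5174 I₀ · cos²(19°) = 0.4626 I₀.
I₃ = I₂ cos²(184° − 139°) = 0.4626 I₀ · cos²(45°) = 0.2313 I₀.
After rotation:
I₁ = I₀ cos²(120° − 76°) = I₀ cos²(44°) = 0.5174 I₀.
I₂ = I₁ cos²(139° − 120°) = 0.5174 I₀ · cos²(19°) = 0.4626 I₀.
I₃ = I₂ cos²(149° − 139°) = 0.4626 I₀ · cos²(10°) = 0.4487 I₀.
Ratio = 0.4487 / 0.2313 = 1.94.

I_new/I_old ≈ 1.94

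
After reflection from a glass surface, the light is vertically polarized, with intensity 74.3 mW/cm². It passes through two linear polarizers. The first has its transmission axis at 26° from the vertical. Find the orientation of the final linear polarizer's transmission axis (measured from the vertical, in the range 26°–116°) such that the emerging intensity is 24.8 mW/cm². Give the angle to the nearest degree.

I₁ = I₀ cos²(26° − 0°) = I₀ cos²(26°) = 0.8078 I₀.
Target fraction: 24.8 / 74.3 mW/cm² = 0.3338 of I₀.
Need I₂/I₀ = 0.3338, so cos²(θ − 26°) = 0.3338 / 0.8078 = 0.4132.
θ − 26° = arccos(√0.4132) = 50.0°, giving θ ≈ 26 + 50.0 = 76.0°.

θ ≈ 76°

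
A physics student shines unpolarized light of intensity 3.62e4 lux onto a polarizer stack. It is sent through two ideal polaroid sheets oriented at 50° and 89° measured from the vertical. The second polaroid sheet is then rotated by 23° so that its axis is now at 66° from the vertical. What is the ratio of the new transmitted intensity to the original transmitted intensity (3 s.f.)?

Before rotation:
Unpolarized light through the first polarizer → I₁ = ½ I₀, now polarized at 50°.
I₂ = I₁ cos²(89° − 50°) = 0.5 I₀ · cos²(39°) = 0.302 I₀.
After rotation:
Unpolarized light through the first polarizer → I₁ = ½ I₀, now polarized at 50°.
I₂ = I₁ cos²(66° − 50°) = 0.5 I₀ · cos²(16°) = 0.462 I₀.
Ratio = 0.462 / 0.302 = 1.53.

I_new/I_old ≈ 1.53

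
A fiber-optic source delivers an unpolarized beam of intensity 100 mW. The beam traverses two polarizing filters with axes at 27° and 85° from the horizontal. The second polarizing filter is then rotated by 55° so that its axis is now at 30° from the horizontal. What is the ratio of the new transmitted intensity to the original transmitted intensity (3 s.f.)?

Before rotation:
Unpolarized light through the first polarizer → I₁ = ½ I₀, now polarized at 27°.
I₂ = I₁ cos²(85° − 27°) = 0.5 I₀ · cos²(58°) = 0.1404 I₀.
After rotation:
Unpolarized light through the first polarizer → I₁ = ½ I₀, now polarized at 27°.
I₂ = I₁ cos²(30° − 27°) = 0.5 I₀ · cos²(3°) = 0.4986 I₀.
Ratio = 0.4986 / 0.1404 = 3.551.

I_new/I_old ≈ 3.55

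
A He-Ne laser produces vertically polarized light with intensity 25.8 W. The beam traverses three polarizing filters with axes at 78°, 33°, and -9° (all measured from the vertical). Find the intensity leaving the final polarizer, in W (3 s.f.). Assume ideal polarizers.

I₁ = 25.8 W · cos²(78°) = 1.115 W.
I₂ = I₁ · cos²(45°) = 1.115 · 0.5 = 0.5576 W.
I₃ = I₂ · cos²(42°) = 0.5576 · 0.5523 = 0.308 W.

I ≈ 0.308 W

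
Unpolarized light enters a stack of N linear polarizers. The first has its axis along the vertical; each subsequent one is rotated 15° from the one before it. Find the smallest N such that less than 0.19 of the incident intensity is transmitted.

First polarizer halves the unpolarized light: factor 1/2.
Each further stage multiplies by cos²(15°) = 0.933.
After N polarizers: T = 0.5·0.933^(N−1). Require T < 0.19 ⇒ N−1 > ln(0.19/0.5)/ln(0.933) = 13.95, so N−1 ≥ 14 and N = 15.
Check: N=15 gives T = 0.1894 < 0.19; N=14 gives T = 0.203.

N = 15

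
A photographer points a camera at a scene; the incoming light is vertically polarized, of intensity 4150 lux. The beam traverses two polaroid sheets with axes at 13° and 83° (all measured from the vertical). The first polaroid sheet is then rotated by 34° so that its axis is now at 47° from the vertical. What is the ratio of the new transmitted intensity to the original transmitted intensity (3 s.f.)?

I_new/I_old ≈ 2.74

Before rotation:
I₁ = I₀ cos²(13° − 0°) = I₀ cos²(13°) = 0.9494 I₀.
I₂ = I₁ cos²(83° − 13°) = 0.9494 I₀ · cos²(70°) = 0.1111 I₀.
After rotation:
I₁ = I₀ cos²(47° − 0°) = I₀ cos²(47°) = 0.4651 I₀.
I₂ = I₁ cos²(83° − 47°) = 0.4651 I₀ · cos²(36°) = 0.3044 I₀.
Ratio = 0.3044 / 0.1111 = 2.741.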